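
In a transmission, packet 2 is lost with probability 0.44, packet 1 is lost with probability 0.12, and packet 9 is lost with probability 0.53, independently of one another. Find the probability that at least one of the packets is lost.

0.768384

P(none) = (1 − 0.44) × (1 − 0.12) × (1 − 0.53) = 0.56 × 0.88 × 0.47 = 0.231616
P(at least one) = 1 − 0.231616 = 0.768384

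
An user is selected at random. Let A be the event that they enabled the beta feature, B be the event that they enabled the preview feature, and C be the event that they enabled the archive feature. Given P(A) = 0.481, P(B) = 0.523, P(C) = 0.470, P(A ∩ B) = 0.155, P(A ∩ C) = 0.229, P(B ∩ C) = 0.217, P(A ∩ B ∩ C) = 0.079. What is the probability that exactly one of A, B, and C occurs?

0.509

P(exactly one) = 0.481 + 0.523 + 0.470 − 2·0.155 − 2·0.229 − 2·0.217 + 3·0.079 = 0.509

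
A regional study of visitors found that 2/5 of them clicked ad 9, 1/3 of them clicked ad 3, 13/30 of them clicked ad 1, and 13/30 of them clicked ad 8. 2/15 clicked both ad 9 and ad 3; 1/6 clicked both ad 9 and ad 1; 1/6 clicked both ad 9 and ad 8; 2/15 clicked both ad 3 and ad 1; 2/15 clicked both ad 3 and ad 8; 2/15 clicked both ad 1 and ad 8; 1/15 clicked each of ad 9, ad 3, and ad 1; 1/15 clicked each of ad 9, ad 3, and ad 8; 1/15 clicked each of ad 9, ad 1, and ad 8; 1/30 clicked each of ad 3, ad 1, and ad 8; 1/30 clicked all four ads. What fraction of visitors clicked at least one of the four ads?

14/15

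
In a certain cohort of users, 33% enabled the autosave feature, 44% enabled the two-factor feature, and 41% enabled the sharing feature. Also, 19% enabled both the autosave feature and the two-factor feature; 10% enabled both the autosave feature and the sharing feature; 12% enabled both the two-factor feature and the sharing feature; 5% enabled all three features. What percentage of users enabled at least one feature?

82%

P(at least one) = 33 + 44 + 41 − 19 − 10 − 12 + 5 = 82%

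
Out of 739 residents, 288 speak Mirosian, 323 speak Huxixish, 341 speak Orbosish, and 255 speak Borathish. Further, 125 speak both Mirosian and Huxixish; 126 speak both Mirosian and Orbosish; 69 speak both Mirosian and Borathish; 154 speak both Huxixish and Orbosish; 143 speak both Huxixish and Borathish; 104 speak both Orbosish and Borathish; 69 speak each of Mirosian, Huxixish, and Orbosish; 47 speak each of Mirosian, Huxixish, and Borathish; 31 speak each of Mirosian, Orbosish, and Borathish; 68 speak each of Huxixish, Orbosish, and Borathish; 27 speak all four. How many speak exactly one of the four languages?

N(exactly one) = 288 + 323 + 341 + 255 − 2·125 − 2·126 − 2·69 − 2·154 − 2·143 − 2·104 + 3·69 + 3·47 + 3·31 + 3·68 − 4·27 = 302

302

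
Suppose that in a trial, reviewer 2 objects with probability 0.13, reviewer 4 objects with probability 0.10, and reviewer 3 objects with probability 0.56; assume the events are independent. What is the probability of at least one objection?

0.65548

P(none) = (1 − 0.13) × (1 − 0.10) × (1 − 0.56) = 0.87 × 0.90 × 0.44 = 0.34452
P(at least one) = 1 − 0.34452 = 0.65548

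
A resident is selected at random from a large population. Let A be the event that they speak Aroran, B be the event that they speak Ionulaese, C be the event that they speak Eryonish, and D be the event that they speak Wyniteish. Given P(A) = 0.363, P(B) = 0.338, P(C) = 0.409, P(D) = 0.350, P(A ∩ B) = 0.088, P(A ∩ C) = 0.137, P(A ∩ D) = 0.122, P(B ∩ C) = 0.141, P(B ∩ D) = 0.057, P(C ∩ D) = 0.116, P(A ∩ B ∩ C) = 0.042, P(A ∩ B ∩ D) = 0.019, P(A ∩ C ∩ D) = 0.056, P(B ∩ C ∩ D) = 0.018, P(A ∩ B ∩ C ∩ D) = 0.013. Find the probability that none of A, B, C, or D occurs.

0.079

Using inclusion–exclusion:
P(A ∪ B ∪ C ∪ D) = 0.363 + 0.338 + 0.409 + 0.350 − 0.088 − 0.137 − 0.122 − 0.141 − 0.057 − 0.116 + 0.042 + 0.019 + 0.056 + 0.018 − 0.013 = 0.921
P(none) = 1 − 0.921 = 0.079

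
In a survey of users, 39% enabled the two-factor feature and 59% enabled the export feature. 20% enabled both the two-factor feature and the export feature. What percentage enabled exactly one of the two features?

58%

By inclusion–exclusion (exactly-one form):
P(exactly one) = 39 + 59 − 2·20 = 58%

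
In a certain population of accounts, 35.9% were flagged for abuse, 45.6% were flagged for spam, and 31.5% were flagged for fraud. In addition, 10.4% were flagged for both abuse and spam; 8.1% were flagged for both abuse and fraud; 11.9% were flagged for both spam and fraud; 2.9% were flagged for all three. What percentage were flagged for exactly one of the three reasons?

60.9%

Using the inclusion–exclusion count for exactly one event:
P(exactly one) = 35.9 + 45.6 + 31.5 − 2·10.4 − 2·8.1 − 2·11.9 + 3·2.9 = 60.9%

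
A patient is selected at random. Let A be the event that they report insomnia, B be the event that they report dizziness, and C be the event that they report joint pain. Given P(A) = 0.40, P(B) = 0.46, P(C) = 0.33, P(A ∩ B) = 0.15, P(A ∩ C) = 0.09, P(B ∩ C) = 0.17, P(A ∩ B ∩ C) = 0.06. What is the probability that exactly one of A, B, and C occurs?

Using the inclusion–exclusion count for exactly one event:
P(exactly one) = 0.40 + 0.46 + 0.33 − 2·0.15 − 2·0.09 − 2·0.17 + 3·0.06 = 0.55

0.55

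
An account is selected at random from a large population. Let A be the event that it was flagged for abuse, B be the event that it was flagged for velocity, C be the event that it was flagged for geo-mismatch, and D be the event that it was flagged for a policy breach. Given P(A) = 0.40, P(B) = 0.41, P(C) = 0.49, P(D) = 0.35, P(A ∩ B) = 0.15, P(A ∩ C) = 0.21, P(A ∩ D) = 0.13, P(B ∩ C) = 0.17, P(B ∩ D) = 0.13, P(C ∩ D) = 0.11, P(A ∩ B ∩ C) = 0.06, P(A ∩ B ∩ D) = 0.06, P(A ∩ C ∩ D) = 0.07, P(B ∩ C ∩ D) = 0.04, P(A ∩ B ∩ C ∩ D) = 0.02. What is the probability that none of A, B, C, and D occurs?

By inclusion-exclusion,
P(A ∪ B ∪ C ∪ D) = 0.40 + 0.41 + 0.49 + 0.35 − 0.15 − 0.21 − 0.13 − 0.17 − 0.13 − 0.11 + 0.06 + 0.06 + 0.07 + 0.04 − 0.02 = 0.96
P(none) = 1 − 0.96 = 0.04

0.04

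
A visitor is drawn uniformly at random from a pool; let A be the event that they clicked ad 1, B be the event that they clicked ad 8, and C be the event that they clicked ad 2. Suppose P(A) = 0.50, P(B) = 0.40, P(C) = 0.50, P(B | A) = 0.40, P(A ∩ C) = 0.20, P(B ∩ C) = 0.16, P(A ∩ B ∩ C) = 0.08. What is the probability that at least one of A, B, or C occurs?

P(A ∩ B) = P(A)·P(B|A) = 0.50 × 0.40 = 0.20
Inclusion–exclusion gives
P(A ∪ B ∪ C) = 0.50 + 0.40 + 0.50 − 0.20 − 0.20 − 0.16 + 0.08 = 0.92

0.92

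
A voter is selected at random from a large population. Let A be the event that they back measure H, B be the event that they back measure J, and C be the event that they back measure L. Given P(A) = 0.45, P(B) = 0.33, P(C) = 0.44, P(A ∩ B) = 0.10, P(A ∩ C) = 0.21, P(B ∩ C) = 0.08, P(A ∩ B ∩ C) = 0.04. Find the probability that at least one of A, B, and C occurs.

By inclusion-exclusion,
P(A ∪ B ∪ C) = 0.45 + 0.33 + 0.44 − 0.10 − 0.21 − 0.08 + 0.04 = 0.87

0.87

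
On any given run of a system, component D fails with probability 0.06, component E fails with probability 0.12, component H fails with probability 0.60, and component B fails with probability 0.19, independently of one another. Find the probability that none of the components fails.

0.2680128

P(none) = (1 − 0.06) × (1 − 0.12) × (1 − 0.60) × (1 − 0.19) = 0.94 × 0.88 × 0.40 × 0.81 = 0.2680128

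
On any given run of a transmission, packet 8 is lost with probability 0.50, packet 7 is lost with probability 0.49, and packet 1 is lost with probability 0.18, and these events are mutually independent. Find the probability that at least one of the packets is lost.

Independence gives P(none) = ∏(1 − pᵢ).
P(none) = (1 − 0.50) × (1 − 0.49) × (1 − 0.18) = 0.50 × 0.51 × 0.82 = 0.2091
P(at least one) = 1 − 0.2091 = 0.7909

0.7909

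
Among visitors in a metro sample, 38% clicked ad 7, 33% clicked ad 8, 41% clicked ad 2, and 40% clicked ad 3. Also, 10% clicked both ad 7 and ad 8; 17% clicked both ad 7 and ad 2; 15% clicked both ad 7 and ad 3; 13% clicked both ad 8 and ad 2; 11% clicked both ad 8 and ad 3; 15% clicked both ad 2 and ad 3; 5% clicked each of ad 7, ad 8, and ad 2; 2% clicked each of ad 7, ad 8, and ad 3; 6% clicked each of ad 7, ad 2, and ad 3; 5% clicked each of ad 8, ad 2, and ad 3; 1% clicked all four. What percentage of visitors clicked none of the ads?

12%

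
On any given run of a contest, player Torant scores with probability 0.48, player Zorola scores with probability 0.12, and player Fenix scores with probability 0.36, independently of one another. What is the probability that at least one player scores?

0.707136

P(none) = (1 − 0.48) × (1 − 0.12) × (1 − 0.36) = 0.52 × 0.88 × 0.64 = 0.292864
P(at least one) = 1 − 0.292864 = 0.707136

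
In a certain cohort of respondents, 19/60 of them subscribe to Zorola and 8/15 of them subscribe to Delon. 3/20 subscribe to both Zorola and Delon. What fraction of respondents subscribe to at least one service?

7/10

By inclusion–exclusion:
P(≥1) = 19/60 + 8/15 − 3/20 = 7/10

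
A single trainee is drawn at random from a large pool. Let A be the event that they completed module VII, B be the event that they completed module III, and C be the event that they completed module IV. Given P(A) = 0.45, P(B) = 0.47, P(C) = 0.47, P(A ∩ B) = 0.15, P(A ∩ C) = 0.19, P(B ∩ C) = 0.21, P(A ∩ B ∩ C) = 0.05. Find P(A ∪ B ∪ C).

P(A ∪ B ∪ C) = 0.45 + 0.47 + 0.47 − 0.15 − 0.19 − 0.21 + 0.05 = 0.89

0.89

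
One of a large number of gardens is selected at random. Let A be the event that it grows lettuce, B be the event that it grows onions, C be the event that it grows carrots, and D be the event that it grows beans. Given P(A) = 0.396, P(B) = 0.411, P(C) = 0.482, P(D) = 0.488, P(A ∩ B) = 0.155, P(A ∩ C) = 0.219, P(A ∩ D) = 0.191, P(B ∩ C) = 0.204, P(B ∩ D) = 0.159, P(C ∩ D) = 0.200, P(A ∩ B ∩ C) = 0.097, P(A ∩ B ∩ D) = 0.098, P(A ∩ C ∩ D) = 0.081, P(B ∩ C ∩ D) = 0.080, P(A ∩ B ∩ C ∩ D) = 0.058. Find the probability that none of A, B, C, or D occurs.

Inclusion–exclusion gives
P(A ∪ B ∪ C ∪ D) = 0.396 + 0.411 + 0.482 + 0.488 − 0.155 − 0.219 − 0.191 − 0.204 − 0.159 − 0.200 + 0.097 + 0.098 + 0.081 + 0.080 − 0.058 = 0.947
P(none) = 1 − 0.947 = 0.053

0.053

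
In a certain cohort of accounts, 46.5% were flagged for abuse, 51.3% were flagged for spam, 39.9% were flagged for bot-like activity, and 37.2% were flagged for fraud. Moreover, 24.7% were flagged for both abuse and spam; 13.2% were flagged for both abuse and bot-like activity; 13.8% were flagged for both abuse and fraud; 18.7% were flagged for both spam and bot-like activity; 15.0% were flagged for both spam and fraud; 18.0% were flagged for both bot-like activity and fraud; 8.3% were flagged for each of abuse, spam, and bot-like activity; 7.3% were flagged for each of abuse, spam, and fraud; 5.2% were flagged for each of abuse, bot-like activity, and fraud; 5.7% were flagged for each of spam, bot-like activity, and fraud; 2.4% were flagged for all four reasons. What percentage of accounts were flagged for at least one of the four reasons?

95.6%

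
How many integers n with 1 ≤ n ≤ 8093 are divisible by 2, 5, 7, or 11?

5569

By inclusion–exclusion:
⌊8093/2⌋ + ⌊8093/5⌋ + ⌊8093/7⌋ + ⌊8093/11⌋ − ⌊8093/10⌋ − ⌊8093/14⌋ − ⌊8093/22⌋ − ⌊8093/35⌋ − ⌊8093/55⌋ − ⌊8093/77⌋ + ⌊8093/70⌋ + ⌊8093/110⌋ + ⌊8093/154⌋ + ⌊8093/385⌋ − ⌊8093/770⌋ = 4046 + 1618 + 1156 + 735 − 809 − 578 − 367 − 231 − 147 − 105 + 115 + 73 + 52 + 21 − 10 = 5569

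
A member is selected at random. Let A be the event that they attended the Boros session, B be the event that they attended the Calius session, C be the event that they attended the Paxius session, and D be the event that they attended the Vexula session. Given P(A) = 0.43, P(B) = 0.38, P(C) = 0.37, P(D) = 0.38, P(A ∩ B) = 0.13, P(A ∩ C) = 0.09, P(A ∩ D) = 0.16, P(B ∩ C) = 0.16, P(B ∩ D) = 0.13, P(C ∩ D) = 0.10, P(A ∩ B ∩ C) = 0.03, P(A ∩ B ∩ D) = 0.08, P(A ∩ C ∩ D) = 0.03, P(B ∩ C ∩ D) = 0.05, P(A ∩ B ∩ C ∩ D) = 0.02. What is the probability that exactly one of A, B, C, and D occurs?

P(exactly one) = 0.43 + 0.38 + 0.37 + 0.38 − 2·0.13 − 2·0.09 − 2·0.16 − 2·0.16 − 2·0.13 − 2·0.10 + 3·0.03 + 3·0.08 + 3·0.03 + 3·0.05 − 4·0.02 = 0.51

0.51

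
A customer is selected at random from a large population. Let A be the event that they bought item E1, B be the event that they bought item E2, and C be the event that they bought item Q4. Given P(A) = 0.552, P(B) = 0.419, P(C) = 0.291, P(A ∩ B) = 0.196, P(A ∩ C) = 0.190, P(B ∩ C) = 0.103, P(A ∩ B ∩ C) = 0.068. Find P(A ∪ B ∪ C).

Inclusion–exclusion gives
P(A ∪ B ∪ C) = 0.552 + 0.419 + 0.291 − 0.196 − 0.190 − 0.103 + 0.068 = 0.841

0.841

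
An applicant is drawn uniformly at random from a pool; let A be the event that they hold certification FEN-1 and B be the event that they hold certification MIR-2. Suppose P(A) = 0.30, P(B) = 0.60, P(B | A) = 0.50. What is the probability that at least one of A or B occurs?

P(A ∩ B) = P(A)·P(B|A) = 0.30 × 0.50 = 0.15
Using inclusion–exclusion:
P(A ∪ B) = 0.30 + 0.60 − 0.15 = 0.75

0.75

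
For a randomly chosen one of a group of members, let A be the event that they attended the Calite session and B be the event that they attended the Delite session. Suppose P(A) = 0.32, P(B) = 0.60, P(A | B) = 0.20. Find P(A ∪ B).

0.80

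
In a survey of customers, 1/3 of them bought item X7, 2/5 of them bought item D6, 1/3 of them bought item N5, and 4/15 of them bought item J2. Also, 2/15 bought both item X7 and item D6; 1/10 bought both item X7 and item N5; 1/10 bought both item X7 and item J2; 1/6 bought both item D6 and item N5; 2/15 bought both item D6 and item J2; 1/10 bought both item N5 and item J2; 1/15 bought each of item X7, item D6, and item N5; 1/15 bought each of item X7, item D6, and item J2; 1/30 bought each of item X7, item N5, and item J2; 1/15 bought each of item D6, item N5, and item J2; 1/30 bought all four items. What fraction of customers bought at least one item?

By inclusion–exclusion:
P(≥1) = 1/3 + 2/5 + 1/3 + 4/15 − 2/15 − 1/10 − 1/10 − 1/6 − 2/15 − 1/10 + 1/15 + 1/15 + 1/30 + 1/15 − 1/30 = 4/5

4/5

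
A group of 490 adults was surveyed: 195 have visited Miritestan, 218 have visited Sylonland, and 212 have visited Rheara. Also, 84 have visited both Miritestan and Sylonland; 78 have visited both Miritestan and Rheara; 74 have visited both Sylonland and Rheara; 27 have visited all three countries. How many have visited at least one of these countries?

416

|union| = 195 + 218 + 212 − 84 − 78 − 74 + 27 = 416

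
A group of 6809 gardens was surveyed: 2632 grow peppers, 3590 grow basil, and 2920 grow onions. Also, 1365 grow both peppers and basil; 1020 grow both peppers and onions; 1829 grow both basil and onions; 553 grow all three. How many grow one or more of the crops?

By inclusion–exclusion:
N(≥1) = 2632 + 3590 + 2920 − 1365 − 1020 − 1829 + 553 = 5481

5481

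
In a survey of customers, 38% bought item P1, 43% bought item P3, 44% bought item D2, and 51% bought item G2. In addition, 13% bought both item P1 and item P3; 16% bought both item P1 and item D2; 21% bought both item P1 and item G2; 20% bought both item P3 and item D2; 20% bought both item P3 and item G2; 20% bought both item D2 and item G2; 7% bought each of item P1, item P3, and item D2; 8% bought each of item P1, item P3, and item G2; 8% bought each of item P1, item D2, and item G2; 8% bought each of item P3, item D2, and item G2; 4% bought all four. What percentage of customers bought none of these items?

7%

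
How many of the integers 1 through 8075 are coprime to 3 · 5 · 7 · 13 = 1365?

floor(8075/3) + floor(8075/5) + floor(8075/7) + floor(8075/13) − floor(8075/15) − floor(8075/21) − floor(8075/39) − floor(8075/35) − floor(8075/65) − floor(8075/91) + floor(8075/105) + floor(8075/195) + floor(8075/273) + floor(8075/455) − floor(8075/1365) = 2691 + 1615 + 1153 + 621 − 538 − 384 − 207 − 230 − 124 − 88 + 76 + 41 + 29 + 17 − 5 = 4667
8075 − 4667 = 3408

3408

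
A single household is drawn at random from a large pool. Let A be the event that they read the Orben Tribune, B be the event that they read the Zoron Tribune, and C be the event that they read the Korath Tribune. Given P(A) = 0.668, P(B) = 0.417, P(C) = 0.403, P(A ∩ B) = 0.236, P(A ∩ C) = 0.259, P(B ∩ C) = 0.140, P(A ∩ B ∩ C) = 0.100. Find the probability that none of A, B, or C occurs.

Using inclusion–exclusion:
P(A ∪ B ∪ C) = 0.668 + 0.417 + 0.403 − 0.236 − 0.259 − 0.140 + 0.100 = 0.953
P(none) = 1 − 0.953 = 0.047

0.047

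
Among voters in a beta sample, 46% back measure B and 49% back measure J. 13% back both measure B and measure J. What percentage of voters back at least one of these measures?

82%

By inclusion–exclusion:
P(≥1) = 46 + 49 − 13 = 82%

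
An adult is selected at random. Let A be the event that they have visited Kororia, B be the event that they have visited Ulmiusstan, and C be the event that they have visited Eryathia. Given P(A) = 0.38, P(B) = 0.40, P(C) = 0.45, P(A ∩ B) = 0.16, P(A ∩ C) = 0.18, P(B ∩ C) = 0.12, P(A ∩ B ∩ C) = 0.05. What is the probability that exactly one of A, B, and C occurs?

0.46

Using the inclusion–exclusion count for exactly one event:
P(exactly one) = 0.38 + 0.40 + 0.45 − 2·0.16 − 2·0.18 − 2·0.12 + 3·0.05 = 0.46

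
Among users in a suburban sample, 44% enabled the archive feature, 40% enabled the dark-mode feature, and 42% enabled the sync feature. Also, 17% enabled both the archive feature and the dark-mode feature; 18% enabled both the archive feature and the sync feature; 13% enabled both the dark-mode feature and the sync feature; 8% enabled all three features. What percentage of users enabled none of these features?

Using inclusion–exclusion:
P(union) = 44 + 40 + 42 − 17 − 18 − 13 + 8 = 86%
P(none) = 100% − 86% = 14%

14%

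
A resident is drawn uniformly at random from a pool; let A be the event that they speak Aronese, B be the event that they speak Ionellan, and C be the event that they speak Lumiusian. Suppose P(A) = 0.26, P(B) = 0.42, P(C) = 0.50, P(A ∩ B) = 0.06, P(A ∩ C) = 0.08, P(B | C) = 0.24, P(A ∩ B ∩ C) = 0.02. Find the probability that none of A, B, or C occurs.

0.06

P(B ∩ C) = P(C)·P(B|C) = 0.50 × 0.24 = 0.12
P(A ∪ B ∪ C) = 0.26 + 0.42 + 0.50 − 0.06 − 0.08 − 0.12 + 0.02 = 0.94
P(none) = 1 − 0.94 = 0.06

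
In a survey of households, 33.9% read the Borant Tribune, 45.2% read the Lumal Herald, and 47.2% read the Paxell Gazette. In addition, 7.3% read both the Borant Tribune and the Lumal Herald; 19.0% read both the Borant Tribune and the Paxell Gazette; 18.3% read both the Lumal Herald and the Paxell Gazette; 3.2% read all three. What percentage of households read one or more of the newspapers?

84.9%

Inclusion–exclusion gives
P(union) = 33.9 + 45.2 + 47.2 − 7.3 − 19.0 − 18.3 + 3.2 = 84.9%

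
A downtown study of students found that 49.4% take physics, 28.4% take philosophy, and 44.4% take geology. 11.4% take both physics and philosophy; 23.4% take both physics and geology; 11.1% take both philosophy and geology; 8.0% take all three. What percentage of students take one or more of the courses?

84.3%

P(at least one) = 49.4 + 28.4 + 44.4 − 11.4 − 23.4 − 11.1 + 8.0 = 84.3%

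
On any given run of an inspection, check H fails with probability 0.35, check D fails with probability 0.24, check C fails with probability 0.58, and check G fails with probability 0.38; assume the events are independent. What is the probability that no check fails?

0.1286376

Since the events are independent, P(none) is the product of the individual non-occurrence probabilities.
P(none) = (1 − 0.35) × (1 − 0.24) × (1 − 0.58) × (1 − 0.38) = 0.65 × 0.76 × 0.42 × 0.62 = 0.1286376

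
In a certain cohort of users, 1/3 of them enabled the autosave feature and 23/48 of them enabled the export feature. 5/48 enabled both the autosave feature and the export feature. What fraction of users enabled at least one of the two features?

17/24

Using inclusion–exclusion:
P(at least one) = 1/3 + 23/48 − 5/48 = 17/24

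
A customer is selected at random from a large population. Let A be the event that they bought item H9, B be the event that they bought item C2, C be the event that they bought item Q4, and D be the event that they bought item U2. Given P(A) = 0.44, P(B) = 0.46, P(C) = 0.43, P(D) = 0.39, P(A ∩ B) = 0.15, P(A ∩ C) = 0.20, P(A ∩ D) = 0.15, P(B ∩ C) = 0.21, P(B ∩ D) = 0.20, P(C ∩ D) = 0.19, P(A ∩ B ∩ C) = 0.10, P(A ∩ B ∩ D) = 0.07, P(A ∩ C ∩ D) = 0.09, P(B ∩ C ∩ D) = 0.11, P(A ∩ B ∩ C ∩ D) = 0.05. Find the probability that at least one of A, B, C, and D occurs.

0.94

Apply inclusion-exclusion:
P(A ∪ B ∪ C ∪ D) = 0.44 + 0.46 + 0.43 + 0.39 − 0.15 − 0.20 − 0.15 − 0.21 − 0.20 − 0.19 + 0.10 + 0.07 + 0.09 + 0.11 − 0.05 = 0.94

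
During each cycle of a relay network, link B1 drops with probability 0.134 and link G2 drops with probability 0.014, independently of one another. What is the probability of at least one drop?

Since the events are independent, P(none) is the product of the individual non-occurrence probabilities.
P(none) = (1 − 0.134) × (1 − 0.014) = 0.866 × 0.986 = 0.853876
P(at least one) = 1 − 0.853876 = 0.146124

0.146124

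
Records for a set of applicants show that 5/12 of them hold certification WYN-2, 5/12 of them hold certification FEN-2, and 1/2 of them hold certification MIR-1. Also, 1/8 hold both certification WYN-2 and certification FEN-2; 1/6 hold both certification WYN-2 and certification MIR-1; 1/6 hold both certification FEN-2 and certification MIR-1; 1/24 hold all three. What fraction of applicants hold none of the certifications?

P(at least one) = 5/12 + 5/12 + 1/2 − 1/8 − 1/6 − 1/6 + 1/24 = 11/12
P(none) = 1 − 11/12 = 1/12

1/12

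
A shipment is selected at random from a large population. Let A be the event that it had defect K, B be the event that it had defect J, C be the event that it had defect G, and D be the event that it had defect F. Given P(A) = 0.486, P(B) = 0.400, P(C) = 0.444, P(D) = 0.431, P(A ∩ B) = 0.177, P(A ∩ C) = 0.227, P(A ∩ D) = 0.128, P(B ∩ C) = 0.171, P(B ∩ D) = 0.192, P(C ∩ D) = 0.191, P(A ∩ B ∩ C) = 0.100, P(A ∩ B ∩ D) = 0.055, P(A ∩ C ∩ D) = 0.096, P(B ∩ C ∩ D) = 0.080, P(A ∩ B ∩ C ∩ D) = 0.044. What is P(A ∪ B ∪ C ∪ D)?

0.962

Inclusion–exclusion gives
P(A ∪ B ∪ C ∪ D) = 0.486 + 0.400 + 0.444 + 0.431 − 0.177 − 0.227 − 0.128 − 0.171 − 0.192 − 0.191 + 0.100 + 0.055 + 0.096 + 0.080 − 0.044 = 0.962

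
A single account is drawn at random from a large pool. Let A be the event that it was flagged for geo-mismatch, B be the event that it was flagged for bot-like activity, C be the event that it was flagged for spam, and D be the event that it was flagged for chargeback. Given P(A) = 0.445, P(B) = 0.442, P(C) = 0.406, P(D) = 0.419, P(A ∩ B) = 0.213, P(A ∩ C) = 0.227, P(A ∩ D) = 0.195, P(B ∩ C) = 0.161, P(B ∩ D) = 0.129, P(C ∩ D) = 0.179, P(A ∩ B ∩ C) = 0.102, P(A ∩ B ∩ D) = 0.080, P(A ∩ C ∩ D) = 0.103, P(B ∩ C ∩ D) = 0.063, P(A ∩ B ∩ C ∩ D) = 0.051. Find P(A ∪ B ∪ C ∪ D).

Apply inclusion-exclusion:
P(A ∪ B ∪ C ∪ D) = 0.445 + 0.442 + 0.406 + 0.419 − 0.213 − 0.227 − 0.195 − 0.161 − 0.129 − 0.179 + 0.102 + 0.080 + 0.103 + 0.063 − 0.051 = 0.905

0.905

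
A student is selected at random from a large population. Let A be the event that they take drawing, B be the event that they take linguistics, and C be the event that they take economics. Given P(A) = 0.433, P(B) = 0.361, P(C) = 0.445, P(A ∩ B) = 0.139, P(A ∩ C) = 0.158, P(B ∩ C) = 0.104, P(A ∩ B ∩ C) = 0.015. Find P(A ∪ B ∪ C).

0.853

P(A ∪ B ∪ C) = 0.433 + 0.361 + 0.445 − 0.139 − 0.158 − 0.104 + 0.015 = 0.853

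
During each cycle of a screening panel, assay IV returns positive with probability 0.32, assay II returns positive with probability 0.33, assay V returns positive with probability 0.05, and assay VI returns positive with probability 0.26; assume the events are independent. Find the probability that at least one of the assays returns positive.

0.6797132

P(none) = (1 − 0.32) × (1 − 0.33) × (1 − 0.05) × (1 − 0.26) = 0.68 × 0.67 × 0.95 × 0.74 = 0.3202868
P(at least one) = 1 − 0.3202868 = 0.6797132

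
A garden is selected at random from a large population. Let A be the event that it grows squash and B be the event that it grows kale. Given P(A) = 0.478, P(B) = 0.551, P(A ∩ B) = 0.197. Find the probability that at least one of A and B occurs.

0.832

P(A ∪ B) = 0.478 + 0.551 − 0.197 = 0.832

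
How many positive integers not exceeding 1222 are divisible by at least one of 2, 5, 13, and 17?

⌊1222/2⌋ + ⌊1222/5⌋ + ⌊1222/13⌋ + ⌊1222/17⌋ − ⌊1222/10⌋ − ⌊1222/26⌋ − ⌊1222/34⌋ − ⌊1222/65⌋ − ⌊1222/85⌋ − ⌊1222/221⌋ + ⌊1222/130⌋ + ⌊1222/170⌋ + ⌊1222/442⌋ + ⌊1222/1105⌋ − ⌊1222/2210⌋ = 611 + 244 + 94 + 71 − 122 − 47 − 35 − 18 − 14 − 5 + 9 + 7 + 2 + 1 − 0 = 798

798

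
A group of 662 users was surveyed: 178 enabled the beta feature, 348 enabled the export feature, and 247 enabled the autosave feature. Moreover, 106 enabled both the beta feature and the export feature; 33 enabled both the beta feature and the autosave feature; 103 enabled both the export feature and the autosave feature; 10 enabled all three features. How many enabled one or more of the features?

541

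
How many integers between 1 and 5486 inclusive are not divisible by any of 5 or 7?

3762

By inclusion-exclusion,
1097 + 783 − 156 = 1724
5486 − 1724 = 3762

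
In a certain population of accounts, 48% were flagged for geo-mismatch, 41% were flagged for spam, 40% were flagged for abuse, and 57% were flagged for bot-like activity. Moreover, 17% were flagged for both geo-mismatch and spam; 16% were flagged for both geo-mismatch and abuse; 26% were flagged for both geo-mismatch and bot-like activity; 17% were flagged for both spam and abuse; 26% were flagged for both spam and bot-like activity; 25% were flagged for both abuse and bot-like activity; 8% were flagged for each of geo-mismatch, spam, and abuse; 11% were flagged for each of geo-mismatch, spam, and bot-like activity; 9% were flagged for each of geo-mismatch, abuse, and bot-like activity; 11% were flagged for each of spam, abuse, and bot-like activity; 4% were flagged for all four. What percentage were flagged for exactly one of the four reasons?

33%

By inclusion–exclusion (exactly-one form):
P(exactly one) = 48 + 41 + 40 + 57 − 2·17 − 2·16 − 2·26 − 2·17 − 2·26 − 2·25 + 3·8 + 3·11 + 3·9 + 3·11 − 4·4 = 33%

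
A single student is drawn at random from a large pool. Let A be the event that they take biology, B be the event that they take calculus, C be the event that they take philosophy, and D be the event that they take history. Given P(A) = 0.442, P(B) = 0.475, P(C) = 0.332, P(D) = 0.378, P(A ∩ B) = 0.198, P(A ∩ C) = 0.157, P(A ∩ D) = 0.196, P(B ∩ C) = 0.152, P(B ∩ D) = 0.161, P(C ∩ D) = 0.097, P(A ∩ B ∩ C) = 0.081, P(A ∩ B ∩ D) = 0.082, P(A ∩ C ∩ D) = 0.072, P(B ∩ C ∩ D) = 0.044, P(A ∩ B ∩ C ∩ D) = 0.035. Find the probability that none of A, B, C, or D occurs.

0.090

P(A ∪ B ∪ C ∪ D) = 0.442 + 0.475 + 0.332 + 0.378 − 0.198 − 0.157 − 0.196 − 0.152 − 0.161 − 0.097 + 0.081 + 0.082 + 0.072 + 0.044 − 0.035 = 0.910
P(none) = 1 − 0.910 = 0.090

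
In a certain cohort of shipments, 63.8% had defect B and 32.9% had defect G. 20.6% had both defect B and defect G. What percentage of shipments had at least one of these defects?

By inclusion–exclusion:
P(at least one) = 63.8 + 32.9 − 20.6 = 76.1%

76.1%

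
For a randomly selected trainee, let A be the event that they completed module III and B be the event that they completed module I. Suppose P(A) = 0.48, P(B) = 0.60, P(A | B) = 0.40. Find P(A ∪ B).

0.84

P(A ∩ B) = P(B)·P(A|B) = 0.60 × 0.40 = 0.24
By inclusion–exclusion:
P(A ∪ B) = 0.48 + 0.60 − 0.24 = 0.84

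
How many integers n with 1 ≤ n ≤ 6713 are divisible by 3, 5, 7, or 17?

3825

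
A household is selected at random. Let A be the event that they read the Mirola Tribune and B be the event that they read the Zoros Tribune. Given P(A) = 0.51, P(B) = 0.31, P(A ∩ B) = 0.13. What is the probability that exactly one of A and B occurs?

P(exactly one) = 0.51 + 0.31 − 2·0.13 = 0.56

0.56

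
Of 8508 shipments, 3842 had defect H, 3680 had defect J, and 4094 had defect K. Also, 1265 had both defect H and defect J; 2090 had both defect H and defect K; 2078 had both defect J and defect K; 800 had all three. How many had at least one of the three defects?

6983

Using inclusion–exclusion:
N(≥1) = 3842 + 3680 + 4094 − 1265 − 2090 − 2078 + 800 = 6983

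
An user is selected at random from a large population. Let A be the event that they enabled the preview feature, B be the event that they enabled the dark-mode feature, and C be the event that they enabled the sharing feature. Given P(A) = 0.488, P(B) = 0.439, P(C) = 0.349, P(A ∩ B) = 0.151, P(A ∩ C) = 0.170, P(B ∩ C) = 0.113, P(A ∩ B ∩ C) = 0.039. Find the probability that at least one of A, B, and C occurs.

0.881

Using inclusion–exclusion:
P(A ∪ B ∪ C) = 0.488 + 0.439 + 0.349 − 0.151 − 0.170 − 0.113 + 0.039 = 0.881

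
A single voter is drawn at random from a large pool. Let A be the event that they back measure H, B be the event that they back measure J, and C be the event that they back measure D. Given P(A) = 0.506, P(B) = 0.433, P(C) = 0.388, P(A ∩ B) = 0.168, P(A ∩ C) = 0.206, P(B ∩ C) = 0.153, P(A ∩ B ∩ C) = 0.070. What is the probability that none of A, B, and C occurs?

Inclusion–exclusion gives
P(A ∪ B ∪ C) = 0.506 + 0.433 + 0.388 − 0.168 − 0.206 − 0.153 + 0.070 = 0.870
P(none) = 1 − 0.870 = 0.130

0.130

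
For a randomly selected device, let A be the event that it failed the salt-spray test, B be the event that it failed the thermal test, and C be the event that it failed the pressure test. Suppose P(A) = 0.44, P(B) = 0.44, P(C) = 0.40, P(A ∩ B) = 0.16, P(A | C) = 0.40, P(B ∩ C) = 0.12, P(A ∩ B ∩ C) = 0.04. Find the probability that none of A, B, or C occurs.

0.12

P(A ∩ C) = P(C)·P(A|C) = 0.40 × 0.40 = 0.16
P(A ∪ B ∪ C) = 0.44 + 0.44 + 0.40 − 0.16 − 0.16 − 0.12 + 0.04 = 0.88
P(none) = 1 − 0.88 = 0.12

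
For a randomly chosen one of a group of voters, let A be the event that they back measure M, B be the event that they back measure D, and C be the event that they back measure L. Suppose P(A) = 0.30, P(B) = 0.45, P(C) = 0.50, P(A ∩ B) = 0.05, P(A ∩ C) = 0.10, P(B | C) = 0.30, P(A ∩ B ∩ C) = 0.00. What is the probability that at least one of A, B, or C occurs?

P(B ∩ C) = P(C)·P(B|C) = 0.50 × 0.30 = 0.15
By inclusion–exclusion:
P(A ∪ B ∪ C) = 0.30 + 0.45 + 0.50 − 0.05 − 0.10 − 0.15 + 0.00 = 0.95

0.95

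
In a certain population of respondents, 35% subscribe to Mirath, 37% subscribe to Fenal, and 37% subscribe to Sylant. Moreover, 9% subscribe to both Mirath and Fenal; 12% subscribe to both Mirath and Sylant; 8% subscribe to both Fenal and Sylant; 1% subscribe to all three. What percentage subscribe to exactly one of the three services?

Using the inclusion–exclusion count for exactly one event:
P(exactly one) = 35 + 37 + 37 − 2·9 − 2·12 − 2·8 + 3·1 = 54%

54%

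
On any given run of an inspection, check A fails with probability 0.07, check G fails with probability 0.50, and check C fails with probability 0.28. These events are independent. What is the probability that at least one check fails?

P(none) = (1 − 0.07) × (1 − 0.50) × (1 − 0.28) = 0.93 × 0.50 × 0.72 = 0.3348
P(at least one) = 1 − 0.3348 = 0.6652

0.6652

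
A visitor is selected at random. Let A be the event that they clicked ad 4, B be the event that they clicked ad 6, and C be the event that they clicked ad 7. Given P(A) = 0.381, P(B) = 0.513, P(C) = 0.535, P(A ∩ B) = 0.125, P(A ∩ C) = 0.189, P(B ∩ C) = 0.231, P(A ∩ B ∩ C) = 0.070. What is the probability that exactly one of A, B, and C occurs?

Using the inclusion–exclusion count for exactly one event:
P(exactly one) = 0.381 + 0.513 + 0.535 − 2·0.125 − 2·0.189 − 2·0.231 + 3·0.070 = 0.549

0.549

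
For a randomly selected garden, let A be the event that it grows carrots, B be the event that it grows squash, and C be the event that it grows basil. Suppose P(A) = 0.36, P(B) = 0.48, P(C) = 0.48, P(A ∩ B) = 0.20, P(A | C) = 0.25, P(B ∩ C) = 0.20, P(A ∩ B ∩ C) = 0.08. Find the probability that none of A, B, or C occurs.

0.12

P(A ∩ C) = P(C)·P(A|C) = 0.48 × 0.25 = 0.12
P(A ∪ B ∪ C) = 0.36 + 0.48 + 0.48 − 0.20 − 0.12 − 0.20 + 0.08 = 0.88
P(none) = 1 − 0.88 = 0.12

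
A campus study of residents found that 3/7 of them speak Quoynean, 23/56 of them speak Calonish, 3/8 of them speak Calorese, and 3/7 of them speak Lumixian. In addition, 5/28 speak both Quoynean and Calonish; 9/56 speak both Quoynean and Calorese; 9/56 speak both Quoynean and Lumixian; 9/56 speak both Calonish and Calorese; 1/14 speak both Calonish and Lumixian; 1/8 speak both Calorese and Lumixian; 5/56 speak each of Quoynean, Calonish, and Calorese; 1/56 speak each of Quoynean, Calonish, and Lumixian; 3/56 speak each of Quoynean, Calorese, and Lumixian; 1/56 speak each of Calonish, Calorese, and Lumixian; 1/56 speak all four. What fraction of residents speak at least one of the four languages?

Inclusion–exclusion gives
P(at least one) = 3/7 + 23/56 + 3/8 + 3/7 − 5/28 − 9/56 − 9/56 − 9/56 − 1/14 − 1/8 + 5/56 + 1/56 + 3/56 + 1/56 − 1/56 = 53/56

53/56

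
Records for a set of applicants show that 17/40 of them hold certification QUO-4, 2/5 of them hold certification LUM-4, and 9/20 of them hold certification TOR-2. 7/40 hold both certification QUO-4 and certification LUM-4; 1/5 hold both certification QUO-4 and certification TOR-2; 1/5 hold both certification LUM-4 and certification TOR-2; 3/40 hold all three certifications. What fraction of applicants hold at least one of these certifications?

By inclusion–exclusion:
P(at least one) = 17/40 + 2/5 + 9/20 − 7/40 − 1/5 − 1/5 + 3/40 = 31/40

31/40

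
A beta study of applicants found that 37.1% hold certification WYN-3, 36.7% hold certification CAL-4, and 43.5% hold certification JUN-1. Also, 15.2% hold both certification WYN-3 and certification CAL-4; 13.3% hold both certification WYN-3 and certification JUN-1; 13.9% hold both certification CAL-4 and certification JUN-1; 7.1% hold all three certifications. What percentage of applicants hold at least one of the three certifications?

P(union) = 37.1 + 36.7 + 43.5 − 15.2 − 13.3 − 13.9 + 7.1 = 82.0%

82.0%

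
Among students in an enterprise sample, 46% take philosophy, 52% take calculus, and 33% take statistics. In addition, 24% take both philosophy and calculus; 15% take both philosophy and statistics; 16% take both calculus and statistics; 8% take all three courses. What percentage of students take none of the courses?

16%

Using inclusion–exclusion:
P(≥1) = 46 + 52 + 33 − 24 − 15 − 16 + 8 = 84%
P(none) = 100% − 84% = 16%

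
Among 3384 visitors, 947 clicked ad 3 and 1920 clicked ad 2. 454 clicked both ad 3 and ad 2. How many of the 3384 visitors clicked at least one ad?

2413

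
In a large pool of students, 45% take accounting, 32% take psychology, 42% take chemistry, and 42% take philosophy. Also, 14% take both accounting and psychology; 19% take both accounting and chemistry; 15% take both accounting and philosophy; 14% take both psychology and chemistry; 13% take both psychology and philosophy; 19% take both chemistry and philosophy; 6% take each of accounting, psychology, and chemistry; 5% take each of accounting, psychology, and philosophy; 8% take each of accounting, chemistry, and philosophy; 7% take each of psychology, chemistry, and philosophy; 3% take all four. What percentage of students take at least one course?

P(union) = 45 + 32 + 42 + 42 − 14 − 19 − 15 − 14 − 13 − 19 + 6 + 5 + 8 + 7 − 3 = 90%

90%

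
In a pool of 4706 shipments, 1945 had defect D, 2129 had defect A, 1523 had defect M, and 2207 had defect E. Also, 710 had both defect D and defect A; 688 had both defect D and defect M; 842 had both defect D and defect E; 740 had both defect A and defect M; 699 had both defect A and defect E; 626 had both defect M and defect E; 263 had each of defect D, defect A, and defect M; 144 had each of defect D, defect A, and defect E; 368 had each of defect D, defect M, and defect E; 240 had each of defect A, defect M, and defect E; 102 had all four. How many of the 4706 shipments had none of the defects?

Using inclusion–exclusion:
N(≥1) = 1945 + 2129 + 1523 + 2207 − 710 − 688 − 842 − 740 − 699 − 626 + 263 + 144 + 368 + 240 − 102 = 4412
None: 4706 − 4412 = 294

294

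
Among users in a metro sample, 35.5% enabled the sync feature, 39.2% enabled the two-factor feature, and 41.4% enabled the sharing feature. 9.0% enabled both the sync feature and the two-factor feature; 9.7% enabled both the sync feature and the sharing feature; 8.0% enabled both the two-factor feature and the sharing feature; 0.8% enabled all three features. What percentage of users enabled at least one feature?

P(≥1) = 35.5 + 39.2 + 41.4 − 9.0 − 9.7 − 8.0 + 0.8 = 90.2%

90.2%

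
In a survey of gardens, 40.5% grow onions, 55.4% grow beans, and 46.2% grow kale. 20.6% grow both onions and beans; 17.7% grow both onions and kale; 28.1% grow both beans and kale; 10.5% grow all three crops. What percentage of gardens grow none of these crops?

P(at least one) = 40.5 + 55.4 + 46.2 − 20.6 − 17.7 − 28.1 + 10.5 = 86.2%
P(none) = 100% − 86.2% = 13.8%

13.8%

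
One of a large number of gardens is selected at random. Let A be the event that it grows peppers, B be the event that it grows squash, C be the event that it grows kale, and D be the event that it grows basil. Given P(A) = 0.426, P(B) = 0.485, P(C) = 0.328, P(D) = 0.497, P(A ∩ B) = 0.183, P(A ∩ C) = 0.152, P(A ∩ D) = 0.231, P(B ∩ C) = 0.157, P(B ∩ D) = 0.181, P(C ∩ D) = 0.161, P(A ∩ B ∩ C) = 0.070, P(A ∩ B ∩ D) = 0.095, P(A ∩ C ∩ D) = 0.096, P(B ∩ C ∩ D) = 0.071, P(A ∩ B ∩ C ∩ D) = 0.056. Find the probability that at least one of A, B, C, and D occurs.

0.947

P(A ∪ B ∪ C ∪ D) = 0.426 + 0.485 + 0.328 + 0.497 − 0.183 − 0.152 − 0.231 − 0.157 − 0.181 − 0.161 + 0.070 + 0.095 + 0.096 + 0.071 − 0.056 = 0.947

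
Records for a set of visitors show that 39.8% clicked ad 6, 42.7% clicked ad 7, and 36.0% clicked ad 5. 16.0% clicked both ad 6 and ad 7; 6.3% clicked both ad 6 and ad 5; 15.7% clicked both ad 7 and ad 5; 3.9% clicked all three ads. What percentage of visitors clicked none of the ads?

15.6%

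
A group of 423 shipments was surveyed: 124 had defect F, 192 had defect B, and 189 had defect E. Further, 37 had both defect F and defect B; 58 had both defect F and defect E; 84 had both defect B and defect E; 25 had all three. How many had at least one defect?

351

Apply inclusion-exclusion:
|union| = 124 + 192 + 189 − 37 − 58 − 84 + 25 = 351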